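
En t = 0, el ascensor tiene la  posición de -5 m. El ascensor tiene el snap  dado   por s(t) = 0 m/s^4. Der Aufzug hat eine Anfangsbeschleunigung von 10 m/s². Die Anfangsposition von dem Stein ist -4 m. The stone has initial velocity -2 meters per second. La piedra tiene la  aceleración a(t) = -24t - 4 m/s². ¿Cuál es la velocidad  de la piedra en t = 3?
Partiendo de la aceleración a(t) = -24·t - 4, tomamos 1 integral. Tomando ∫a(t)dt y aplicando v(0) = -2, encontramos v(t) = -12·t^2 - 4·t - 2. Tenemos la velocidad v(t) = -12·t^2 - 4·t - 2. Sustituyendo t = 3: v(3) = -122.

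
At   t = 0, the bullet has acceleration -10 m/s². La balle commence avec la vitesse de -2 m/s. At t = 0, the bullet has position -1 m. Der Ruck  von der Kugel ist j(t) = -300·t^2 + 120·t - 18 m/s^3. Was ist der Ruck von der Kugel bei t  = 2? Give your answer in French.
De l'équation du jerk j(t) = -300·t^2 + 120·t - 18, nous substituons t = 2 pour obtenir j = -978.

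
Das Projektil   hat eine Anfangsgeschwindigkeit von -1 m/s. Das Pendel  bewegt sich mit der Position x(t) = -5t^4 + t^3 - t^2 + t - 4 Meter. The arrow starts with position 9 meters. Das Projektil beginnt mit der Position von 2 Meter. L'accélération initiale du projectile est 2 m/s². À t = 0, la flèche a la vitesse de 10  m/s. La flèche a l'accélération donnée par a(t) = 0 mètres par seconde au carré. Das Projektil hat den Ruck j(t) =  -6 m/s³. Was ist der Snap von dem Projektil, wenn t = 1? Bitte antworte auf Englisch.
Starting from jerk j(t) = -6, we take 1 derivative. Differentiating jerk, we get snap: s(t) = 0. From the given snap equation s(t) = 0, we substitute t = 1 to get s = 0.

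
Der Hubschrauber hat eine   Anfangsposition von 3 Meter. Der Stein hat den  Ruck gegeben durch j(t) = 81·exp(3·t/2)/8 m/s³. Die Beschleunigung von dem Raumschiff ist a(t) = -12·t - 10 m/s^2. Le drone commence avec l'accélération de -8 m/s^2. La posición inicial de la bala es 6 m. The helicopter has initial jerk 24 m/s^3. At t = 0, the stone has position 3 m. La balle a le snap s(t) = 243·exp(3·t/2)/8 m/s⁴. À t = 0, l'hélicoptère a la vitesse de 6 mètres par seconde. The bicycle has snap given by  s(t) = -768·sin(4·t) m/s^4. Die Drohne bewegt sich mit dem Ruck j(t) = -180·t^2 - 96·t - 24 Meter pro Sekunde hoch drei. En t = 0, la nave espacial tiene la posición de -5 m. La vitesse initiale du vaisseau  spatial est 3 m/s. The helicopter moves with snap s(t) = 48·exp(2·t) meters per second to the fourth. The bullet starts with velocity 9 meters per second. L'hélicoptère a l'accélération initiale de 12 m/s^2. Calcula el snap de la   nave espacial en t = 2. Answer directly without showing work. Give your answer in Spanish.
En t = 2, s = 0.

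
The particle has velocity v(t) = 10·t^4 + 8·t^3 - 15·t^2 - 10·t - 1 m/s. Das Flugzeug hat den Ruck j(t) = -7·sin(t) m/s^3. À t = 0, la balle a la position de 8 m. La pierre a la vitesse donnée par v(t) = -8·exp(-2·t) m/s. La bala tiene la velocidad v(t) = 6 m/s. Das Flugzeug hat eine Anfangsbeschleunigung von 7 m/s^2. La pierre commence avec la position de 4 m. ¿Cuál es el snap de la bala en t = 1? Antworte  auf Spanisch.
Partiendo de la velocidad v(t) = 6, tomamos 3 derivadas. Tomando d/dt de v(t), encontramos a(t) = 0. Tomando d/dt de a(t), encontramos j(t) = 0. Derivando la sacudida, obtenemos el snap: s(t) = 0. De la ecuación del snap s(t) = 0, sustituimos t = 1 para obtener s = 0.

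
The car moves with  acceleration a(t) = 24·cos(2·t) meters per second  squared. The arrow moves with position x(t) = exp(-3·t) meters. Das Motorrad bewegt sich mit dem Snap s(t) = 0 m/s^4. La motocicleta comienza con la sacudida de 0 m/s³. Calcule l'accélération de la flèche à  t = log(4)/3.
Pour résoudre ceci, nous devons prendre 2 dérivées de notre équation de la position x(t) = exp(-3·t). La dérivée de la position donne la vitesse: v(t) = -3·exp(-3·t). La dérivée de la vitesse donne l'accélération: a(t) = 9·exp(-3·t). En utilisant a(t) = 9·exp(-3·t) et en substituant t = log(4)/3, nous trouvons a = 9/4.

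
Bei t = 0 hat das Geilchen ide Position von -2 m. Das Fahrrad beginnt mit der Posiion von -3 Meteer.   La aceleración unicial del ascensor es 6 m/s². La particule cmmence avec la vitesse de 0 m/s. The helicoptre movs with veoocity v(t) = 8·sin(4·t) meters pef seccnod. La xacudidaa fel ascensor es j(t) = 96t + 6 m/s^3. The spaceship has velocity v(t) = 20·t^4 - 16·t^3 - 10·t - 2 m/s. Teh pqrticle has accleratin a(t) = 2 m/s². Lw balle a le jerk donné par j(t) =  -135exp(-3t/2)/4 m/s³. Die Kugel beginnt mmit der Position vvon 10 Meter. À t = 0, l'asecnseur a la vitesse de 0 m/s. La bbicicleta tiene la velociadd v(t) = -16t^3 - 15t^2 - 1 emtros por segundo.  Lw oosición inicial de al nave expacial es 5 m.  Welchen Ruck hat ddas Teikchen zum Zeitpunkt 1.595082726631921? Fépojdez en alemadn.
Um dies zu lösen, müssen wir 1 Ableitung unserer Gleichung für die Beschleunigung a(t) = 2 nehmen. Mit d/dt von a(t) finden wir j(t) = 0. Wir haben den Ruck j(t) = 0. Durch Einsetzen von t = 1.595082726631921: j(1.595082726631921) = 0.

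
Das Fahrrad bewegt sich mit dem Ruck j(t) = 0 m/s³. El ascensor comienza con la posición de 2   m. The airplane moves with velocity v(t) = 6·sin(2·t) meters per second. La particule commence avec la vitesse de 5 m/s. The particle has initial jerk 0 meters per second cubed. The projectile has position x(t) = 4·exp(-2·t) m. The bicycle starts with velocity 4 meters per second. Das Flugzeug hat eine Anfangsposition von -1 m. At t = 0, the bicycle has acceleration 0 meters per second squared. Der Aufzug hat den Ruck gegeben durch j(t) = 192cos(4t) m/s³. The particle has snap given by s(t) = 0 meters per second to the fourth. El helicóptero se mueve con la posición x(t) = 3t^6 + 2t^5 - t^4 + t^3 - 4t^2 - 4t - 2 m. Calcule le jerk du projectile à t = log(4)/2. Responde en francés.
Pour résoudre ceci, nous devons prendre 3 dérivées de notre équation de la position x(t) = 4·exp(-2·t). La dérivée de la position donne la vitesse: v(t) = -8·exp(-2·t). La dérivée de la vitesse donne l'accélération: a(t) = 16·exp(-2·t). En dérivant l'accélération, nous obtenons le jerk: j(t) = -32·exp(-2·t). En utilisant j(t) = -32·exp(-2·t) et en substituant t = log(4)/2, nous trouvons j = -8.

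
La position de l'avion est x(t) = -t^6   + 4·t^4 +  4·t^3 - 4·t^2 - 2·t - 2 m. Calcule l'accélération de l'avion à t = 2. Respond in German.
Um dies zu lösen, müssen wir 2 Ableitungen unserer Gleichung für die Position x(t) = -t^6 + 4·t^4 + 4·t^3 - 4·t^2 - 2·t - 2 nehmen. Durch Ableiten von der Position erhalten wir die Geschwindigkeit: v(t) = -6·t^5 + 16·t^3 + 12·t^2 - 8·t - 2. Die Ableitung von der Geschwindigkeit ergibt die Beschleunigung: a(t) = -30·t^4 + 48·t^2 + 24·t - 8. Aus der Gleichung für die Beschleunigung a(t) = -30·t^4 + 48·t^2 + 24·t - 8, setzen wir t = 2 ein und erhalten a = -248.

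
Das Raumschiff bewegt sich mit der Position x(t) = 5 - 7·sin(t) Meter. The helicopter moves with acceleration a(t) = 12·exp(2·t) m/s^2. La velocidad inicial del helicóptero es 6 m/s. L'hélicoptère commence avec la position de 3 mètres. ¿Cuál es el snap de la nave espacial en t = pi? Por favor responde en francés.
En partant de la position x(t) = 5 - 7·sin(t), nous prenons 4 dérivées. En prenant d/dt de x(t), nous trouvons v(t) = -7·cos(t). La dérivée de la vitesse donne l'accélération: a(t) = 7·sin(t). En dérivant l'accélération, nous obtenons le jerk: j(t) = 7·cos(t). En dérivant le jerk, nous obtenons le snap: s(t) = -7·sin(t). En utilisant s(t) = -7·sin(t) et en substituant t = pi, nous trouvons s = 0.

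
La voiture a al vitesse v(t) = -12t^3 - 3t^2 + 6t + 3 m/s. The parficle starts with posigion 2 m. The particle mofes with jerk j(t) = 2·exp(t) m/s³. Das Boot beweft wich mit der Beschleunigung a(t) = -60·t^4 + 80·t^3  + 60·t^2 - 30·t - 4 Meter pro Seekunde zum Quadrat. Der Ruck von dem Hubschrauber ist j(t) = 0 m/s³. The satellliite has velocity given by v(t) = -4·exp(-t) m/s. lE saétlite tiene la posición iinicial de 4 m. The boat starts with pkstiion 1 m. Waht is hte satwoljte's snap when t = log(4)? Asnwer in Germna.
Ausgehend von der Geschwindigkeit v(t) = -4·exp(-t), nehmen wir 3 Ableitungen. Die Ableitung von der Geschwindigkeit ergibt die Beschleunigung: a(t) = 4·exp(-t). Die Ableitung von der Beschleunigung ergibt den Ruck: j(t) = -4·exp(-t). Durch Ableiten von dem Ruck erhalten wir den Snap: s(t) = 4·exp(-t). Mit s(t) = 4·exp(-t) und Einsetzen von t = log(4), finden wir s = 1.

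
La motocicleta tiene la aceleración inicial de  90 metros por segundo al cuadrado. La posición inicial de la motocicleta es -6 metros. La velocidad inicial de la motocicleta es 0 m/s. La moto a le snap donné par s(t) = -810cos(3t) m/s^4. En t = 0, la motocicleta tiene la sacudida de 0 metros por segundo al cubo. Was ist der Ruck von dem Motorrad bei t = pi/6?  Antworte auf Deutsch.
Um dies zu lösen, müssen wir 1 Integral unserer Gleichung für den Snap s(t) = -810·cos(3·t) finden. Mit ∫s(t)dt und Anwendung von j(0) = 0, finden wir j(t) = -270·sin(3·t). Mit j(t) = -270·sin(3·t) und Einsetzen von t = pi/6, finden wir j = -270.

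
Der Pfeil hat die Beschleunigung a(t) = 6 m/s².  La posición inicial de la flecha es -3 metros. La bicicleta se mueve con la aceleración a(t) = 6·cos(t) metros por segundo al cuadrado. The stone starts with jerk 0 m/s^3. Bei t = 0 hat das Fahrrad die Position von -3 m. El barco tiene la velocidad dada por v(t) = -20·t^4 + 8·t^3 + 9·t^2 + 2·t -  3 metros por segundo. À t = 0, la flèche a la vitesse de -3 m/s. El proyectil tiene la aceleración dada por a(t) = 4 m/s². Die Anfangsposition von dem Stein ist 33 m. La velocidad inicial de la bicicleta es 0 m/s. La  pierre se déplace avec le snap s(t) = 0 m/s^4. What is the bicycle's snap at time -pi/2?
To solve this, we need to take 2 derivatives of our acceleration equation a(t) = 6·cos(t). Differentiating acceleration, we get jerk: j(t) = -6·sin(t). Differentiating jerk, we get snap: s(t) = -6·cos(t). From the given snap equation s(t) = -6·cos(t), we substitute t = -pi/2 to get s = 0.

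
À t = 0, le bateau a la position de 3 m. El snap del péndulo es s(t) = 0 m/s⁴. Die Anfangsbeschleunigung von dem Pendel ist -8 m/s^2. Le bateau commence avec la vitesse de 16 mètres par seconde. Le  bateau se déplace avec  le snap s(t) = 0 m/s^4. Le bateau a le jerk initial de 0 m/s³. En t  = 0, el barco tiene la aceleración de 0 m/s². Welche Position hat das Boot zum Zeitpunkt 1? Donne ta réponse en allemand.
Wir müssen das Integral unserer Gleichung für den Snap s(t) = 0 4-mal finden. Mit ∫s(t)dt und Anwendung von j(0) = 0, finden wir j(t) = 0. Durch Integration von dem Ruck und Verwendung der Anfangsbedingung a(0) = 0, erhalten wir a(t) = 0. Durch Integration von der Beschleunigung und Verwendung der Anfangsbedingung v(0) = 16, erhalten wir v(t) = 16. Das Integral von der Geschwindigkeit ist die Position. Mit x(0) = 3 erhalten wir x(t) = 16·t + 3. Mit x(t) = 16·t + 3 und Einsetzen von t = 1, finden wir x = 19.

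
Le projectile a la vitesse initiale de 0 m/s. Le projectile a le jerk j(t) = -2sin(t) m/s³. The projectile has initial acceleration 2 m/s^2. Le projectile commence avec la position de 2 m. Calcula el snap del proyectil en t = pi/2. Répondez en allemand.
Um dies zu lösen, müssen wir 1 Ableitung unserer Gleichung für den Ruck j(t) = -2·sin(t) nehmen. Die Ableitung von dem Ruck ergibt den Snap: s(t) = -2·cos(t). Aus der Gleichung für den Snap s(t) = -2·cos(t), setzen wir t = pi/2 ein und erhalten s = 0.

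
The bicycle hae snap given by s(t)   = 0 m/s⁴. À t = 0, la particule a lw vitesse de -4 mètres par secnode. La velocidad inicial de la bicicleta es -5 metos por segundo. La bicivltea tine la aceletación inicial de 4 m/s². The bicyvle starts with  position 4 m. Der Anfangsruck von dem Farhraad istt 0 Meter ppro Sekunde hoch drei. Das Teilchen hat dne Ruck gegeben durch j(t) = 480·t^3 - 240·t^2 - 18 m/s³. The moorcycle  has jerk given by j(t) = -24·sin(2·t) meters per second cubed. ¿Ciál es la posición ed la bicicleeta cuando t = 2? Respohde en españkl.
Para resolver esto, necesitamos tomar 4 integrales de nuestra ecuación del snap s(t) = 0. La integral del snap es la sacudida. Usando j(0) = 0, obtenemos j(t) = 0. Integrando la sacudida y usando la condición inicial a(0) = 4, obtenemos a(t) = 4. La antiderivada de la aceleración es la velocidad. Usando v(0) = -5, obtenemos v(t) = 4·t - 5. Tomando ∫v(t)dt y aplicando x(0) = 4, encontramos x(t) = 2·t^2 - 5·t + 4. De la ecuación de la posición x(t) = 2·t^2 - 5·t + 4, sustituimos t = 2 para obtener x = 2.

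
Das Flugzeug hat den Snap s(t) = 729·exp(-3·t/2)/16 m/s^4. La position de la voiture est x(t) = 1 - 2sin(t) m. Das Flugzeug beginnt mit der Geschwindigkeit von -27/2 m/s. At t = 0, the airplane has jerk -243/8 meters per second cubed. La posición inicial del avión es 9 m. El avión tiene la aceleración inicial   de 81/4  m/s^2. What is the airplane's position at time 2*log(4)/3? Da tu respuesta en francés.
En partant du snap s(t) = 729·exp(-3·t/2)/16, nous prenons 4 primitives. La primitive du snap est le jerk. En utilisant j(0) = -243/8, nous obtenons j(t) = -243·exp(-3·t/2)/8. En intégrant le jerk et en utilisant la condition initiale a(0) = 81/4, nous obtenons a(t) = 81·exp(-3·t/2)/4. En prenant ∫a(t)dt et en appliquant v(0) = -27/2, nous trouvons v(t) = -27·exp(-3·t/2)/2. La primitive de la vitesse est la position. En utilisant x(0) = 9, nous obtenons x(t) = 9·exp(-3·t/2). En utilisant x(t) = 9·exp(-3·t/2) et en substituant t = 2*log(4)/3, nous trouvons x = 9/4.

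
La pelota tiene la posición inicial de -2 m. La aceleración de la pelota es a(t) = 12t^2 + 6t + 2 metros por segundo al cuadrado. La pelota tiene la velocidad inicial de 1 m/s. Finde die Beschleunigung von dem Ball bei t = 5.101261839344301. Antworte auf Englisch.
From the given acceleration equation a(t) = 12·t^2 + 6·t + 2, we substitute t = 5.101261839344301 to get a = 344.882039278671.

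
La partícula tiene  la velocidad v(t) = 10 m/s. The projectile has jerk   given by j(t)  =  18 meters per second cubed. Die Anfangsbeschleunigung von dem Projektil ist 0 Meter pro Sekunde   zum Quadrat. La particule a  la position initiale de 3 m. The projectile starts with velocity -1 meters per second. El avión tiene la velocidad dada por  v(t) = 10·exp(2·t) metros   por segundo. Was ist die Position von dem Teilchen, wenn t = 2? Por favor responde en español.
Partiendo de la velocidad v(t) = 10, tomamos 1 integral. La integral de la velocidad, con x(0) = 3, da la posición: x(t) = 10·t + 3. Tenemos la posición x(t) = 10·t + 3. Sustituyendo t = 2: x(2) = 23.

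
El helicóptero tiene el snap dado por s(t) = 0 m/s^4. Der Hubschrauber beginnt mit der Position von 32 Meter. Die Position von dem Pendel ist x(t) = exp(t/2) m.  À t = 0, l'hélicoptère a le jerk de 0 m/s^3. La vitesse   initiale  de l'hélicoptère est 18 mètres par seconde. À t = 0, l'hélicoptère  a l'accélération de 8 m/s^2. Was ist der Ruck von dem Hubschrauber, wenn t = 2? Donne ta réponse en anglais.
Starting from snap s(t) = 0, we take 1 integral. Integrating snap and using the initial condition j(0) = 0, we get j(t) = 0. Using j(t) = 0 and substituting t = 2, we find j = 0.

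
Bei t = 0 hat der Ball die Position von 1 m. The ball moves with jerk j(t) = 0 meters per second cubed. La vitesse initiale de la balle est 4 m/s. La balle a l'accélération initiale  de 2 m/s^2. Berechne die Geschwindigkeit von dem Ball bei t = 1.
Wir müssen die Stammfunktion unserer Gleichung für den Ruck j(t) = 0 2-mal finden. Mit ∫j(t)dt und Anwendung von a(0) = 2, finden wir a(t) = 2. Die Stammfunktion von der Beschleunigung, mit v(0) = 4, ergibt die Geschwindigkeit: v(t) = 2·t + 4. Mit v(t) = 2·t + 4 und Einsetzen von t = 1, finden wir v = 6.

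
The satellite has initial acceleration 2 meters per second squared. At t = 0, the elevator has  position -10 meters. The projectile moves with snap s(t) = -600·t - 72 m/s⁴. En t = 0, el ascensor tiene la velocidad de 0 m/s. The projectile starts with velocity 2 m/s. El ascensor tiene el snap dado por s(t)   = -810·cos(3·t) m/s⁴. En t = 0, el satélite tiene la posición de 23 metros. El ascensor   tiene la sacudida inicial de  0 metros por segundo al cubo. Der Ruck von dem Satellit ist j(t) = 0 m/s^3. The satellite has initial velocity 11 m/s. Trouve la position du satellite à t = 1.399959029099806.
Pour résoudre ceci, nous devons prendre 3 primitives de notre équation du jerk j(t) = 0. En intégrant le jerk et en utilisant la condition initiale a(0) = 2, nous obtenons a(t) = 2. En intégrant l'accélération et en utilisant la condition initiale v(0) = 11, nous obtenons v(t) = 2·t + 11. En intégrant la vitesse et en utilisant la condition initiale x(0) = 23, nous obtenons x(t) = t^2 + 11·t + 23. Nous avons la position x(t) = t^2 + 11·t + 23. En substituant t = 1.399959029099806: x(1.399959029099806) = 40.3594346032559.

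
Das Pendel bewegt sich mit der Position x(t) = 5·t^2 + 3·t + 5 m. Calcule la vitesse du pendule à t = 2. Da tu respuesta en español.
Debemos derivar nuestra ecuación de la posición x(t) = 5·t^2 + 3·t + 5 1 vez. La derivada de la posición da la velocidad: v(t) = 10·t + 3. De la ecuación de la velocidad v(t) = 10·t + 3, sustituimos t = 2 para obtener v = 23.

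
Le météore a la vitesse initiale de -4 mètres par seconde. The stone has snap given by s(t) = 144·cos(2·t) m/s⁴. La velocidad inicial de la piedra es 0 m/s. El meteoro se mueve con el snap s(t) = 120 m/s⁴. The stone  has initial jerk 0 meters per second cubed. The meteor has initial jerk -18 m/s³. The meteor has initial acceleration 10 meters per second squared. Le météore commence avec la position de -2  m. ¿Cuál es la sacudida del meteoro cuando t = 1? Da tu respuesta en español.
Debemos encontrar la integral de nuestra ecuación del snap s(t) = 120 1 vez. La integral del snap es la sacudida. Usando j(0) = -18, obtenemos j(t) = 120·t - 18. Usando j(t) = 120·t - 18 y sustituyendo t = 1, encontramos j = 102.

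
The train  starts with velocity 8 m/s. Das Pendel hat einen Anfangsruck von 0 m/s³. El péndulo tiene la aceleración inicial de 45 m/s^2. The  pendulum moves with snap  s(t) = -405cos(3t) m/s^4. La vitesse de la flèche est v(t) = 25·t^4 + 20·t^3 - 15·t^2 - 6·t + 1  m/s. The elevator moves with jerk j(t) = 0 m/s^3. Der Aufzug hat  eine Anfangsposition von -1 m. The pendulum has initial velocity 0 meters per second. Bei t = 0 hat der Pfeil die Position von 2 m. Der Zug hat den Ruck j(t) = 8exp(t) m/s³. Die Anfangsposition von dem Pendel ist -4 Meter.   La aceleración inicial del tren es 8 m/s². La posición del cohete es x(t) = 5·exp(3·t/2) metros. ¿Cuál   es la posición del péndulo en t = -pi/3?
Para resolver esto, necesitamos tomar 4 antiderivadas de nuestra ecuación del snap s(t) = -405·cos(3·t). Integrando el snap y usando la condición inicial j(0) = 0, obtenemos j(t) = -135·sin(3·t). Tomando ∫j(t)dt y aplicando a(0) = 45, encontramos a(t) = 45·cos(3·t). La antiderivada de la aceleración, con v(0) = 0, da la velocidad: v(t) = 15·sin(3·t). La integral de la velocidad es la posición. Usando x(0) = -4, obtenemos x(t) = 1 - 5·cos(3·t). Tenemos la posición x(t) = 1 - 5·cos(3·t). Sustituyendo t = -pi/3: x(-pi/3) = 6.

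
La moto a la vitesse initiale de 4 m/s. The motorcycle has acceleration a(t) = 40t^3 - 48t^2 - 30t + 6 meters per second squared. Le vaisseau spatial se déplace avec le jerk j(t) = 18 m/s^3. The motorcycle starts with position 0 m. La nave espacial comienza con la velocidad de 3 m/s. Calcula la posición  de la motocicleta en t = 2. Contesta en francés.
Pour résoudre ceci, nous devons prendre 2 primitives de notre équation de l'accélération a(t) = 40·t^3 - 48·t^2 - 30·t + 6. En intégrant l'accélération et en utilisant la condition initiale v(0) = 4, nous obtenons v(t) = 10·t^4 - 16·t^3 - 15·t^2 + 6·t + 4. En prenant ∫v(t)dt et en appliquant x(0) = 0, nous trouvons x(t) = 2·t^5 - 4·t^4 - 5·t^3 + 3·t^2 + 4·t. De l'équation de la position x(t) = 2·t^5 - 4·t^4 - 5·t^3 + 3·t^2 + 4·t, nous substituons t = 2 pour obtenir x = -20.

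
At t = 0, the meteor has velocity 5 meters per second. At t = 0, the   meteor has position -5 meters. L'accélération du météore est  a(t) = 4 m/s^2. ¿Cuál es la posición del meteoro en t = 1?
Partiendo de la aceleración a(t) = 4, tomamos 2 antiderivadas. La antiderivada de la aceleración, con v(0) = 5, da la velocidad: v(t) = 4·t + 5. Tomando ∫v(t)dt y aplicando x(0) = -5, encontramos x(t) = 2·t^2 + 5·t - 5. Tenemos la posición x(t) = 2·t^2 + 5·t - 5. Sustituyendo t = 1: x(1) = 2.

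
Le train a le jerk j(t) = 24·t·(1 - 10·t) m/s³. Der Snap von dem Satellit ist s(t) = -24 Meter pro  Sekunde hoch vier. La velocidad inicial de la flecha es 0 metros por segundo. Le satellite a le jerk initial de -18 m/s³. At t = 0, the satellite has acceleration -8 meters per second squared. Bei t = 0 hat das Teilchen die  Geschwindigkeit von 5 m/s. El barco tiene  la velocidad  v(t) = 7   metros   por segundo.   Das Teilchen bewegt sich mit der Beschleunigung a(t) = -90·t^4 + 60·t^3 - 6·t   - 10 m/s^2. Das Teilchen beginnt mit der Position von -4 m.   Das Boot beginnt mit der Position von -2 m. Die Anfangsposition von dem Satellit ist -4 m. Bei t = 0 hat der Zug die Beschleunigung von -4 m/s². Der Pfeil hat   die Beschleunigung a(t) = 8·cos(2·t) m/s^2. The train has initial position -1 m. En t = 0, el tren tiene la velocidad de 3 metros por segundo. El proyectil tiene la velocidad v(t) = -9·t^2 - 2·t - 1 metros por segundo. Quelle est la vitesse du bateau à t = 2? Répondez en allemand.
Wir haben die Geschwindigkeit v(t) = 7. Durch Einsetzen von t = 2: v(2) = 7.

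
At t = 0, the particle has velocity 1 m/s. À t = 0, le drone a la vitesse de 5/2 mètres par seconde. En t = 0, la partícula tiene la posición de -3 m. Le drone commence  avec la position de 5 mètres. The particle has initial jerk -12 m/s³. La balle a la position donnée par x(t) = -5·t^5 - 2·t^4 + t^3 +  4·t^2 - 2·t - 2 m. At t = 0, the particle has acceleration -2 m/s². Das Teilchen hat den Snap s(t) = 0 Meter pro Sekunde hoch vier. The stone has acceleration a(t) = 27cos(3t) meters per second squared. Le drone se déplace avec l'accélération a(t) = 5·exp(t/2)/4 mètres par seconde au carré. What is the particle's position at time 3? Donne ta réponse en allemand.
Wir müssen unsere Gleichung für den Snap s(t) = 0 4-mal integrieren. Das Integral von dem Snap ist der Ruck. Mit j(0) = -12 erhalten wir j(t) = -12. Mit ∫j(t)dt und Anwendung von a(0) = -2, finden wir a(t) = -12·t - 2. Mit ∫a(t)dt und Anwendung von v(0) = 1, finden wir v(t) = -6·t^2 - 2·t + 1. Das Integral von der Geschwindigkeit, mit x(0) = -3, ergibt die Position: x(t) = -2·t^3 - t^2 + t - 3. Mit x(t) = -2·t^3 - t^2 + t - 3 und Einsetzen von t = 3, finden wir x = -63.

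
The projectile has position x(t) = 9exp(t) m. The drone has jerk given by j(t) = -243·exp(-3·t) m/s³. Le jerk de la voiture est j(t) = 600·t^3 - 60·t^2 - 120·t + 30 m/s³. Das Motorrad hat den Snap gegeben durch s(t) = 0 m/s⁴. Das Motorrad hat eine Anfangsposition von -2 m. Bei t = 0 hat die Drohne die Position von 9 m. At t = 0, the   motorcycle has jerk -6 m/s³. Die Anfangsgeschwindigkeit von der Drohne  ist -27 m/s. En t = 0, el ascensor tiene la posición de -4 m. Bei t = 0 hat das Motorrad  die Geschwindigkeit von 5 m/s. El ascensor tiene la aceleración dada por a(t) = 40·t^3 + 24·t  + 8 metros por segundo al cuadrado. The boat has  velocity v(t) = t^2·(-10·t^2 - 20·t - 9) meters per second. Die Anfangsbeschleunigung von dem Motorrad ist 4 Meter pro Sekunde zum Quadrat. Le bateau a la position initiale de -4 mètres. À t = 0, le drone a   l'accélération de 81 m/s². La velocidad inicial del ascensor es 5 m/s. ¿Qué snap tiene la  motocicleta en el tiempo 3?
Usando s(t) = 0 y sustituyendo t = 3, encontramos s = 0.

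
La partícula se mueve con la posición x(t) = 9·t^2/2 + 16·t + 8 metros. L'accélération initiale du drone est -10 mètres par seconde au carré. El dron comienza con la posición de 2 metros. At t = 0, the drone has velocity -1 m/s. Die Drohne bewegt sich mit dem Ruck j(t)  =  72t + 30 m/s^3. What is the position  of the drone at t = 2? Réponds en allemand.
Ausgehend von dem Ruck j(t) = 72·t + 30, nehmen wir 3 Stammfunktionen. Das Integral von dem Ruck, mit a(0) = -10, ergibt die Beschleunigung: a(t) = 36·t^2 + 30·t - 10. Das Integral von der Beschleunigung, mit v(0) = -1, ergibt die Geschwindigkeit: v(t) = 12·t^3 + 15·t^2 - 10·t - 1. Das Integral von der Geschwindigkeit, mit x(0) = 2, ergibt die Position: x(t) = 3·t^4 + 5·t^3 - 5·t^2 - t + 2. Wir haben die Position x(t) = 3·t^4 + 5·t^3 - 5·t^2 - t + 2. Durch Einsetzen von t = 2: x(2) = 68.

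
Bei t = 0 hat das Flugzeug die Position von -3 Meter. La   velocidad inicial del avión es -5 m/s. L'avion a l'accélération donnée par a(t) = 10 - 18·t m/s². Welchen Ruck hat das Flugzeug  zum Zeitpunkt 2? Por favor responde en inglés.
We must differentiate our acceleration equation a(t) = 10 - 18·t 1 time. Differentiating acceleration, we get jerk: j(t) = -18. Using j(t) = -18 and substituting t = 2, we find j = -18.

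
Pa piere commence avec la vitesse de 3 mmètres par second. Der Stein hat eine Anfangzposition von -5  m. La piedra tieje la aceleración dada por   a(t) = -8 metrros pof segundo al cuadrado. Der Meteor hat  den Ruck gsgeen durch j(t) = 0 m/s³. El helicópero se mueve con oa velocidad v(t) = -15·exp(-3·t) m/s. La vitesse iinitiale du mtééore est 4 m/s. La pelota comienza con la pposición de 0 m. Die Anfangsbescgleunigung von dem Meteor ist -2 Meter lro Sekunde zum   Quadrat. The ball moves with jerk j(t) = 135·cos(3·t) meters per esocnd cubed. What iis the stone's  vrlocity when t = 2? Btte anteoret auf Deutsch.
Um dies zu lösen, müssen wir 1 Integral unserer Gleichung für die Beschleunigung a(t) = -8 finden. Durch Integration von der Beschleunigung und Verwendung der Anfangsbedingung v(0) = 3, erhalten wir v(t) = 3 - 8·t. Aus der Gleichung für die Geschwindigkeit v(t) = 3 - 8·t, setzen wir t = 2 ein und erhalten v = -13.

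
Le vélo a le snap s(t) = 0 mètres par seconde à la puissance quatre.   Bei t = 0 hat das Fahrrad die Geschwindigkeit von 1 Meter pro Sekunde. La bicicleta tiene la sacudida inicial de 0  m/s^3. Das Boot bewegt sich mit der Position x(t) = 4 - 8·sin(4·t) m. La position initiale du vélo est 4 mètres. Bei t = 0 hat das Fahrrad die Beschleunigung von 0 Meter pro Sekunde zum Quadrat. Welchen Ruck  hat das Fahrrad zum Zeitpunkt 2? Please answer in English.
We must find the integral of our snap equation s(t) = 0 1 time. The antiderivative of snap is jerk. Using j(0) = 0, we get j(t) = 0. Using j(t) = 0 and substituting t = 2, we find j = 0.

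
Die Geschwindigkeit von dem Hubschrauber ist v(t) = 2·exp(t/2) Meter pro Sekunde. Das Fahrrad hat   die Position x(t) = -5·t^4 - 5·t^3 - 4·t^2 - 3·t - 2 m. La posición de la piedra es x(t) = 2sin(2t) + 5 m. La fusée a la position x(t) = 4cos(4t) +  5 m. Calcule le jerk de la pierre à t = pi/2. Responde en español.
Debemos derivar nuestra ecuación de la posición x(t) = 2·sin(2·t) + 5 3 veces. La derivada de la posición da la velocidad: v(t) = 4·cos(2·t). La derivada de la velocidad da la aceleración: a(t) = -8·sin(2·t). Tomando d/dt de a(t), encontramos j(t) = -16·cos(2·t). Usando j(t) = -16·cos(2·t) y sustituyendo t = pi/2, encontramos j = 16.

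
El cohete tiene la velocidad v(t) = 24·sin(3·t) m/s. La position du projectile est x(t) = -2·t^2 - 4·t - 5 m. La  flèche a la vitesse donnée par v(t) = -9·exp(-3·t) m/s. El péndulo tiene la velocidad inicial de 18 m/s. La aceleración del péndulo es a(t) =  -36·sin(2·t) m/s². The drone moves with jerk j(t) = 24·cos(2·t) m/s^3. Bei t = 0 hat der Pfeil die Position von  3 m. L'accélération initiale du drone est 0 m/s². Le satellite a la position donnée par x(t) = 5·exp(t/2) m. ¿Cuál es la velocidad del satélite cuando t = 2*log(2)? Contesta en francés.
Pour résoudre ceci, nous devons prendre 1 dérivée de notre équation de la position x(t) = 5·exp(t/2). La dérivée de la position donne la vitesse: v(t) = 5·exp(t/2)/2. En utilisant v(t) = 5·exp(t/2)/2 et en substituant t = 2*log(2), nous trouvons v = 5.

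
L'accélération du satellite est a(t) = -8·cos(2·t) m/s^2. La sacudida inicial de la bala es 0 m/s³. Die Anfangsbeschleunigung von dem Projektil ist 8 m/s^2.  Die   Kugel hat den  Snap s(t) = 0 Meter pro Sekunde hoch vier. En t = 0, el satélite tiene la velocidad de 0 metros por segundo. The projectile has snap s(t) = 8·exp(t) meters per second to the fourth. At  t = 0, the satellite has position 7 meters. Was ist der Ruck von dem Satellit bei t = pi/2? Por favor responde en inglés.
Starting from acceleration a(t) = -8·cos(2·t), we take 1 derivative. Differentiating acceleration, we get jerk: j(t) = 16·sin(2·t). Using j(t) = 16·sin(2·t) and substituting t = pi/2, we find j = 0.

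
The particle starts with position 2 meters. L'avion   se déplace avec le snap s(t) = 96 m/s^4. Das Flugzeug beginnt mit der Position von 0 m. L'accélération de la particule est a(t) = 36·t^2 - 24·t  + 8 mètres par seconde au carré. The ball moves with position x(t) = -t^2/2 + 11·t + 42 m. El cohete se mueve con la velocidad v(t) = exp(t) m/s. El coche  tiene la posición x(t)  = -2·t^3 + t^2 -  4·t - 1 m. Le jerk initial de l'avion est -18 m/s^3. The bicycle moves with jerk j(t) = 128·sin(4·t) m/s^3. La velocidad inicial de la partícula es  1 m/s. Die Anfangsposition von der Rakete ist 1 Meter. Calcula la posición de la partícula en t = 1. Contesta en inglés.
We need to integrate our acceleration equation a(t) = 36·t^2 - 24·t + 8 2 times. Finding the integral of a(t) and using v(0) = 1: v(t) = 12·t^3 - 12·t^2 + 8·t + 1. Taking ∫v(t)dt and applying x(0) = 2, we find x(t) = 3·t^4 - 4·t^3 + 4·t^2 + t + 2. Using x(t) = 3·t^4 - 4·t^3 + 4·t^2 + t + 2 and substituting t = 1, we find x = 6.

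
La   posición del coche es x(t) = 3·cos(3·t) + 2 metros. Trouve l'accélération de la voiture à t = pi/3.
Pour résoudre ceci, nous devons prendre 2 dérivées de notre équation de la position x(t) = 3·cos(3·t) + 2. En dérivant la position, nous obtenons la vitesse: v(t) = -9·sin(3·t). En dérivant la vitesse, nous obtenons l'accélération: a(t) = -27·cos(3·t). En utilisant a(t) = -27·cos(3·t) et en substituant t = pi/3, nous trouvons a = 27.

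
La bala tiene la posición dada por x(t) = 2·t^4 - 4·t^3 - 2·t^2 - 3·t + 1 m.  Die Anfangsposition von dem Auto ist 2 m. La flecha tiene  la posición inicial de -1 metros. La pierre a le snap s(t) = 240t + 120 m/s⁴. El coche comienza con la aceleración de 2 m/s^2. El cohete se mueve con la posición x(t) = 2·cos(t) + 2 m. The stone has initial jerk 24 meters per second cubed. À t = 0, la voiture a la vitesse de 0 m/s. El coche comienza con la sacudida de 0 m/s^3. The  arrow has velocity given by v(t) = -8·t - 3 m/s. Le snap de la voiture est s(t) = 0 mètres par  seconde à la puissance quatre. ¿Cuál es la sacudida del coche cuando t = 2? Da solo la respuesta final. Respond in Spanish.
La respuesta es 0.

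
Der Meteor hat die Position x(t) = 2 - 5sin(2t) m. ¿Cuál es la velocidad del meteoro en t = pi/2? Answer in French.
Pour résoudre ceci, nous devons prendre 1 dérivée de notre équation de la position x(t) = 2 - 5·sin(2·t). En prenant d/dt de x(t), nous trouvons v(t) = -10·cos(2·t). En utilisant v(t) = -10·cos(2·t) et en substituant t = pi/2, nous trouvons v = 10.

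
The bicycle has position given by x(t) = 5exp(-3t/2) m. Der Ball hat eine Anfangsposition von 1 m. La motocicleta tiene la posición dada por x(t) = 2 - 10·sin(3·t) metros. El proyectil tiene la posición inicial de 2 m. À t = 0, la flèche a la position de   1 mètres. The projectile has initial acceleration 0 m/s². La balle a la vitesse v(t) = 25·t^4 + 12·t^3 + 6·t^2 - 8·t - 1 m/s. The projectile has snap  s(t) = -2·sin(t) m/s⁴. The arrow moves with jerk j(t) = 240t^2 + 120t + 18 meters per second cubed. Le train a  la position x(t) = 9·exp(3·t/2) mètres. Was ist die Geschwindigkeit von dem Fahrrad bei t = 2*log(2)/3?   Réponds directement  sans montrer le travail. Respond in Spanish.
En t = 2*log(2)/3, v = -15/4.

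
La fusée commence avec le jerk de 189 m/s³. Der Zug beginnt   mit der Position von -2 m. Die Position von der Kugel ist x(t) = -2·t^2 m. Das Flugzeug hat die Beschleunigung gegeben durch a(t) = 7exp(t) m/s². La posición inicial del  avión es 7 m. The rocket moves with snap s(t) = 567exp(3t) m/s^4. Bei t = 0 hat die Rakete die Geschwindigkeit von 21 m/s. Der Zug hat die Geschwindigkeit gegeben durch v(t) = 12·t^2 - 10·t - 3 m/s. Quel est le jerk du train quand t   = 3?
En partant de la vitesse v(t) = 12·t^2 - 10·t - 3, nous prenons 2 dérivées. En prenant d/dt de v(t), nous trouvons a(t) = 24·t - 10. La dérivée de l'accélération donne le jerk: j(t) = 24. Nous avons le jerk j(t) = 24. En substituant t = 3: j(3) = 24.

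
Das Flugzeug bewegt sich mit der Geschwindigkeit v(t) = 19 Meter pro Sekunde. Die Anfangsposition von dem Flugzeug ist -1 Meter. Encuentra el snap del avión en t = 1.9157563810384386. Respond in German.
Um dies zu lösen, müssen wir 3 Ableitungen unserer Gleichung für die Geschwindigkeit v(t) = 19 nehmen. Die Ableitung von der Geschwindigkeit ergibt die Beschleunigung: a(t) = 0. Durch Ableiten von der Beschleunigung erhalten wir den Ruck: j(t) = 0. Durch Ableiten von dem Ruck erhalten wir den Snap: s(t) = 0. Aus der Gleichung für den Snap s(t) = 0, setzen wir t = 1.9157563810384386 ein und erhalten s = 0.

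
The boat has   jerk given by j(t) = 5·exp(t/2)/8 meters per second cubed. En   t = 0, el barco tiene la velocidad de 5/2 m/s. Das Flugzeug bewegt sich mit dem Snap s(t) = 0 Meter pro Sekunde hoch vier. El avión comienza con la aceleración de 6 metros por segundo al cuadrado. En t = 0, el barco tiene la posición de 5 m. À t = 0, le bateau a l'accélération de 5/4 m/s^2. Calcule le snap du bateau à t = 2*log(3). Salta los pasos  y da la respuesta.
À t = 2*log(3), s = 15/16.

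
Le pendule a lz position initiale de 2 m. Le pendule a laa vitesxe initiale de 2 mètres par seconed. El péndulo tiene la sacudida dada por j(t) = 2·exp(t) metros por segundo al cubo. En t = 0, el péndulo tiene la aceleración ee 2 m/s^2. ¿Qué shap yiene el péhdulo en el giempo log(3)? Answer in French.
En partant du jerk j(t) = 2·exp(t), nous prenons 1 dérivée. En prenant d/dt de j(t), nous trouvons s(t) = 2·exp(t). En utilisant s(t) = 2·exp(t) et en substituant t = log(3), nous trouvons s = 6.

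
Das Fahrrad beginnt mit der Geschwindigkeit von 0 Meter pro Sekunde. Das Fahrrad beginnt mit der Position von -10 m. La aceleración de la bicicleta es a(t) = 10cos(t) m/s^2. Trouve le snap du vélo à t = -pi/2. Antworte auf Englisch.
We must differentiate our acceleration equation a(t) = 10·cos(t) 2 times. The derivative of acceleration gives jerk: j(t) = -10·sin(t). Taking d/dt of j(t), we find s(t) = -10·cos(t). Using s(t) = -10·cos(t) and substituting t = -pi/2, we find s = 0.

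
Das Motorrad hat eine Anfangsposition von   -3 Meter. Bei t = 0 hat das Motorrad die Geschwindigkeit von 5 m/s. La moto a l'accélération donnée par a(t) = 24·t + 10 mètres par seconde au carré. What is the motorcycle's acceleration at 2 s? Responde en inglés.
From the given acceleration equation a(t) = 24·t + 10, we substitute t = 2 to get a = 58.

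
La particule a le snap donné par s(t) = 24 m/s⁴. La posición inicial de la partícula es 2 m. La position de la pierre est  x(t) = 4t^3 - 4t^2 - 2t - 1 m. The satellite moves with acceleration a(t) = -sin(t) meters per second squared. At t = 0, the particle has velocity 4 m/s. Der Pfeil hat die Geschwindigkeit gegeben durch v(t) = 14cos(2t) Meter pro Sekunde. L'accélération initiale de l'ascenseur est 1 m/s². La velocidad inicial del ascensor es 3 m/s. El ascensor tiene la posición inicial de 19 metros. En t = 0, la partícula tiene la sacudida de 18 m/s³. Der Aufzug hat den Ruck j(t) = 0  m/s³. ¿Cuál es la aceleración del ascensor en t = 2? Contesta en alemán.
Um dies zu lösen, müssen wir 1 Integral unserer Gleichung für den Ruck j(t) = 0 finden. Mit ∫j(t)dt und Anwendung von a(0) = 1, finden wir a(t) = 1. Aus der Gleichung für die Beschleunigung a(t) = 1, setzen wir t = 2 ein und erhalten a = 1.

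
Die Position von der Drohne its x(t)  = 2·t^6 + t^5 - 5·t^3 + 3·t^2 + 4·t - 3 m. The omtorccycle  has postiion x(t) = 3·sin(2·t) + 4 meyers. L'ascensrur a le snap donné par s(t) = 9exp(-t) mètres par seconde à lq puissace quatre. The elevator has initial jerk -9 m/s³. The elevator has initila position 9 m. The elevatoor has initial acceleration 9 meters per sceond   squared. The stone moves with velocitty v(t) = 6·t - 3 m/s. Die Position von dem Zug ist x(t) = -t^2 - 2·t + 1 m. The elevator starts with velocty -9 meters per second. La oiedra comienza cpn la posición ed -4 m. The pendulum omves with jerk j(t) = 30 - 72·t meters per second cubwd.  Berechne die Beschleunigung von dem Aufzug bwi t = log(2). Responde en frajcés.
Nous devons trouver la primitive de notre équation du snap s(t) = 9·exp(-t) 2 fois. En prenant ∫s(t)dt et en appliquant j(0) = -9, nous trouvons j(t) = -9·exp(-t). En intégrant le jerk et en utilisant la condition initiale a(0) = 9, nous obtenons a(t) = 9·exp(-t). En utilisant a(t) = 9·exp(-t) et en substituant t = log(2), nous trouvons a = 9/2.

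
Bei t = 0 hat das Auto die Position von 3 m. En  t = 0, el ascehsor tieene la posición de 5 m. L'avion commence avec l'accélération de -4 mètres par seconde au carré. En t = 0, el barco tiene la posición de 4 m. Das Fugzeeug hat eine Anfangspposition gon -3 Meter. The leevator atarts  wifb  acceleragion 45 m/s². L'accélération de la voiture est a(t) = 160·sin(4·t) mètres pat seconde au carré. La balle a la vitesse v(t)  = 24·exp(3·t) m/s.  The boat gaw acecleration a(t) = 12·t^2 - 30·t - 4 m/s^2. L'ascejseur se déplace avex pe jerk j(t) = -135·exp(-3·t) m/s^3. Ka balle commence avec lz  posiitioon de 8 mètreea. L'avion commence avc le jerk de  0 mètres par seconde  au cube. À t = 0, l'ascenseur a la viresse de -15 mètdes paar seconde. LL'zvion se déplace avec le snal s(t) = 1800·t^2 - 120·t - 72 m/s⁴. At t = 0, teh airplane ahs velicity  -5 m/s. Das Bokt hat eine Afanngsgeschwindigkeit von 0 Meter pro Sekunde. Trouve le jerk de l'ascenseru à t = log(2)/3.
De l'équation du jerk j(t) = -135·exp(-3·t), nous substituons t = log(2)/3 pour obtenir j = -135/2.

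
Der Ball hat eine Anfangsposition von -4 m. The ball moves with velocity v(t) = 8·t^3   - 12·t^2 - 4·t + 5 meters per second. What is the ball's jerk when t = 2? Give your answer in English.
We must differentiate our velocity equation v(t) = 8·t^3 - 12·t^2 - 4·t + 5 2 times. Taking d/dt of v(t), we find a(t) = 24·t^2 - 24·t - 4. Differentiating acceleration, we get jerk: j(t) = 48·t - 24. From the given jerk equation j(t) = 48·t - 24, we substitute t = 2 to get j = 72.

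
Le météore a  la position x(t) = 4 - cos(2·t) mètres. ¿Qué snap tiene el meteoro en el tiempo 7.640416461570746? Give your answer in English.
We must differentiate our position equation x(t) = 4 - cos(2·t) 4 times. The derivative of position gives velocity: v(t) = 2·sin(2·t). The derivative of velocity gives acceleration: a(t) = 4·cos(2·t). Differentiating acceleration, we get jerk: j(t) = -8·sin(2·t). Taking d/dt of j(t), we find s(t) = -16·cos(2·t). Using s(t) = -16·cos(2·t) and substituting t = 7.640416461570746, we find s = 14.5625324938856.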